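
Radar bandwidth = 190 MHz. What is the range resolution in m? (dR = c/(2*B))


dR = 3e8 / (2 * 190000000.0) = 0.79 m

0.79 m


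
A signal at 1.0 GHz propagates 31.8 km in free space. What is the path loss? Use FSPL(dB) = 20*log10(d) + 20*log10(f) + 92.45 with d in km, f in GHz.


20*log10(31.8) = 30.05
20*log10(1.0) = 0.0
FSPL = 122.5 dB

122.5 dB


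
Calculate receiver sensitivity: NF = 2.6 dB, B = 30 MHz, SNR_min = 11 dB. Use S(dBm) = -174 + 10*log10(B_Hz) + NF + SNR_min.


10*log10(30000000.0) = 74.77
S = -174 + 74.77 + 2.6 + 11 = -85.6 dBm

-85.6 dBm


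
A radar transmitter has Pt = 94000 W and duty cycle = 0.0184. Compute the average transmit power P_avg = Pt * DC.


P_avg = 94000 * 0.0184 = 1729.6 W

1729.6 W


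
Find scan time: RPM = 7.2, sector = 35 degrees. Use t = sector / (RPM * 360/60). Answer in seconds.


t = 35 / (7.2 * 360) * 60 = 0.81 s

0.81 s


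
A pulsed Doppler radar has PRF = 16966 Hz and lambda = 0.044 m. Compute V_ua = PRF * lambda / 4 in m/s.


V_ua = 16966 * 0.044 / 4 = 186.6 m/s

186.6 m/s


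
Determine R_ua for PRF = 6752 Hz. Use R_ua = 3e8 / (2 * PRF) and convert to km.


R_ua = 3e8 / (2 * 6752) = 22215.6 m = 22.2 km

22.2 km


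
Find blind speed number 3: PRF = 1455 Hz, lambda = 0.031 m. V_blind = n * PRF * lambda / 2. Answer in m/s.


V_blind = 3 * 1455 * 0.031 / 2 = 67.7 m/s

67.7 m/s


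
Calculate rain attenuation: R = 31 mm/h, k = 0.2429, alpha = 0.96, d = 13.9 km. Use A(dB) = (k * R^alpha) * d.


gamma = 0.2429 * 31^0.96 = 6.563489 dB/km
A = 6.563489 * 13.9 = 91.23 dB

91.23 dB


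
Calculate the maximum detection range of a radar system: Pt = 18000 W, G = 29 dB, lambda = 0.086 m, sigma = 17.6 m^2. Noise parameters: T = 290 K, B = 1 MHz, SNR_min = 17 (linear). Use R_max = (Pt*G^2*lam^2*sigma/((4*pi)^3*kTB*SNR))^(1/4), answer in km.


G_lin = 10^(29/10) = 794.328235
R^4 = 18000 * 794.328235^2 * 0.086^2 * 17.6 / ((4*pi)^3 * 1.38e-23 * 290 * 1000000.0 * 17)
R^4 = 1.09503e19 m^4
R_max = (1.09503e19)^(1/4) = 57525.0 m = 57.5 km

57.5 km


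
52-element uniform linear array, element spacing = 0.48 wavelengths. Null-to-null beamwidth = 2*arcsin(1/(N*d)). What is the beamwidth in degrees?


1/(N*d) = 1/(52*0.48) = 0.040064
BW = 2*arcsin(0.040064) = 4.6 degrees

4.6 degrees


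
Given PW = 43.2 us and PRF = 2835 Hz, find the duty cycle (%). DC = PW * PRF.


DC = 43.2e-6 * 2835 * 100 = 12.25%

12.25%


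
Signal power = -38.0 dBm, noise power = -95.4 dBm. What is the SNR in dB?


SNR = -38.0 - (-95.4) = 57.4 dB

57.4 dB


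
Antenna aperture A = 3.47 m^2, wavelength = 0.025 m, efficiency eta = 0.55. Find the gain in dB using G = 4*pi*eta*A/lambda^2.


G_linear = 4*pi*0.55*3.47/0.025^2 = 38372.67
G_dB = 10*log10(38372.67) = 45.8 dB

45.8 dB


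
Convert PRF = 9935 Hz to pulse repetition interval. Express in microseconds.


PRI = 1/9935 = 0.0001006543 s = 100.7 us

100.7 us


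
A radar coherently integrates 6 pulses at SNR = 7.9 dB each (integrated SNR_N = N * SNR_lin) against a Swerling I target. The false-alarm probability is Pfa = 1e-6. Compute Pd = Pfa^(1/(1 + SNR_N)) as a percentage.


SNR_lin = 10^(7.9/10) = 6.16595
SNR_N = 6 * 6.16595 = 36.9957
1/(1 + SNR_N) = 1/37.9957 = 0.0263188
Pd = (1e-6)^0.0263188 = 0.69516
Pd = 69.5%

69.5%


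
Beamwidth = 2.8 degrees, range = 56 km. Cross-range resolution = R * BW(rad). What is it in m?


BW_rad = 0.048869219
CR = 56000 * 0.048869219 = 2736.7 m

2736.7 m


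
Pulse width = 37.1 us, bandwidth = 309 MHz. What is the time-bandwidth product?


TBP = 37.1 * 309 = 11463.9

11463.9


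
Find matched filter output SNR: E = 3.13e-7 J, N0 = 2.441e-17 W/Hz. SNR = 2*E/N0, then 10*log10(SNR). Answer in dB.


SNR_lin = 2 * 3.13e-7 / 2.441e-17 = 2.565e10
SNR_dB = 10*log10(2.565e10) = 104.1 dB

104.1 dB


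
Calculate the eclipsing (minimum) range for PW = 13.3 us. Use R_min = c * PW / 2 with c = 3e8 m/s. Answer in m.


R_min = 3e8 * 13.3e-6 / 2 = 1995.0 m

1995.0 m


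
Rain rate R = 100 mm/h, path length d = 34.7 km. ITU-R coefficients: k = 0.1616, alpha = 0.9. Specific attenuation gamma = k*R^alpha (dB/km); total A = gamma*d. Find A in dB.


gamma = 0.1616 * 100^0.9 = 10.196271 dB/km
A = 10.196271 * 34.7 = 353.81 dB

353.81 dB


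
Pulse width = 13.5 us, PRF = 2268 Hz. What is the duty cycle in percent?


DC = 13.5e-6 * 2268 * 100 = 3.06%

3.06%


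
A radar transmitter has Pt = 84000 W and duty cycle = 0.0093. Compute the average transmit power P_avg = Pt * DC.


P_avg = 84000 * 0.0093 = 781.2 W

781.2 W


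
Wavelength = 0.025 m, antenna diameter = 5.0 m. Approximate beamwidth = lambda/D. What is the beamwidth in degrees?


BW_rad = 0.025 / 5.0 = 0.005
BW_deg = 0.29 degrees

0.29 degrees


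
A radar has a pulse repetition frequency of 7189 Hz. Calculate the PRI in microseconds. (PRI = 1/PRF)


PRI = 1/7189 = 0.0001391014 s = 139.1 us

139.1 us


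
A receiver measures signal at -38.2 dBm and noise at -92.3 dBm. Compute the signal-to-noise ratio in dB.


SNR = -38.2 - (-92.3) = 54.1 dB

54.1 dB


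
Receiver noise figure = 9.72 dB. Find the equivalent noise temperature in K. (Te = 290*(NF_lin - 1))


NF_lin = 10^(9.72/10) = 9.37562
Te = 290 * (9.37562 - 1) = 2428.9 K

2428.9 K


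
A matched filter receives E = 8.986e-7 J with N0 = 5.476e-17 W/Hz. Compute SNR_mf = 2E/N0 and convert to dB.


SNR_lin = 2 * 8.986e-7 / 5.476e-17 = 3.282e10
SNR_dB = 10*log10(3.282e10) = 105.2 dB

105.2 dB


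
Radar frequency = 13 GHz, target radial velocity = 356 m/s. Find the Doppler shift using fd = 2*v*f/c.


fd = 2 * 356 * 13000000000.0 / 3e8 = 30853.3 Hz

30853.3 Hz


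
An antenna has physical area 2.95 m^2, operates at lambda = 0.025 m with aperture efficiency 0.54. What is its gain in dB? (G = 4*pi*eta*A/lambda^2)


G_linear = 4*pi*0.54*2.95/0.025^2 = 32029.17
G_dB = 10*log10(32029.17) = 45.1 dB

45.1 dB


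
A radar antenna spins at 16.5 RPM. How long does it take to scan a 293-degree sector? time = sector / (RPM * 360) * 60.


t = 293 / (16.5 * 360) * 60 = 2.96 s

2.96 s


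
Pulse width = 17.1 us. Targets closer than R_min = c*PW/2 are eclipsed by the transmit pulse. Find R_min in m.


R_min = 3e8 * 17.1e-6 / 2 = 2565.0 m

2565.0 m


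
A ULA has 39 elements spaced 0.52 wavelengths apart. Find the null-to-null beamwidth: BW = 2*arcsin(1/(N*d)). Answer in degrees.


1/(N*d) = 1/(39*0.52) = 0.04931
BW = 2*arcsin(0.04931) = 5.7 degrees

5.7 degrees


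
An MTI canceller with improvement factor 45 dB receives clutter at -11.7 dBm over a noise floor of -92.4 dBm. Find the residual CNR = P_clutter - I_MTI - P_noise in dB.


CNR = -11.7 - 45 - (-92.4) = 35.7 dB

35.7 dB


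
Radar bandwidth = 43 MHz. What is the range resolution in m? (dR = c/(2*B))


dR = 3e8 / (2 * 43000000.0) = 3.49 m

3.49 m


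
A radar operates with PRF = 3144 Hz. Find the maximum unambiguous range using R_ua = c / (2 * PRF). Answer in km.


R_ua = 3e8 / (2 * 3144) = 47709.9 m = 47.7 km

47.7 km


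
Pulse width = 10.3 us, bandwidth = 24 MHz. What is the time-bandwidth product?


TBP = 10.3 * 24 = 247.2

247.2


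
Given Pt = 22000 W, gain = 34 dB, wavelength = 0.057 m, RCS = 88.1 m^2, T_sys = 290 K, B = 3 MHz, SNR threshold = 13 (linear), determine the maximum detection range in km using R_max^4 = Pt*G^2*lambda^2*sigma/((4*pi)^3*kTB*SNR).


G_lin = 10^(34/10) = 2511.886432
R^4 = 22000 * 2511.886432^2 * 0.057^2 * 88.1 / ((4*pi)^3 * 1.38e-23 * 290 * 3000000.0 * 13)
R^4 = 1.28285e20 m^4
R_max = (1.28285e20)^(1/4) = 106425.1 m = 106.4 km

106.4 km


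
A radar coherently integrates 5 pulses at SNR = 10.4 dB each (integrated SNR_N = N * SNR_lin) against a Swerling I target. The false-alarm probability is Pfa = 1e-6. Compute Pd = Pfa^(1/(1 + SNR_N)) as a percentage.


SNR_lin = 10^(10.4/10) = 10.96478
SNR_N = 5 * 10.96478 = 54.8239
1/(1 + SNR_N) = 1/55.8239 = 0.0179135
Pd = (1e-6)^0.0179135 = 0.78076
Pd = 78.1%

78.1%


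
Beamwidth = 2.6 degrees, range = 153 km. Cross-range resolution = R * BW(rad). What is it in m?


BW_rad = 0.045378561
CR = 153000 * 0.045378561 = 6942.9 m

6942.9 m


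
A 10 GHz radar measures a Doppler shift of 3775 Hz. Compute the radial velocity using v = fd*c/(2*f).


v = 3775 * 3e8 / (2 * 10000000000.0) = 56.6 m/s

56.6 m/s


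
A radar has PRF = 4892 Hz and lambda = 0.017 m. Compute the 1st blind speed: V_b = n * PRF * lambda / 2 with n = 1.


V_blind = 1 * 4892 * 0.017 / 2 = 41.6 m/s

41.6 m/s


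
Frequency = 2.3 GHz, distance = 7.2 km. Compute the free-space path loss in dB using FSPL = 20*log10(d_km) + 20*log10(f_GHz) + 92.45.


20*log10(7.2) = 17.15
20*log10(2.3) = 7.23
FSPL = 116.8 dB

116.8 dB


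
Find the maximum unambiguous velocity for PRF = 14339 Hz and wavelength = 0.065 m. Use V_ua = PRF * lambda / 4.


V_ua = 14339 * 0.065 / 4 = 233.0 m/s

233.0 m/s


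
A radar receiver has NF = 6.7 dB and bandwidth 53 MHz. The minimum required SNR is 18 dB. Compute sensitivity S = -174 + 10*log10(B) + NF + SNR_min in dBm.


10*log10(53000000.0) = 77.24
S = -174 + 77.24 + 6.7 + 18 = -72.1 dBm

-72.1 dBm


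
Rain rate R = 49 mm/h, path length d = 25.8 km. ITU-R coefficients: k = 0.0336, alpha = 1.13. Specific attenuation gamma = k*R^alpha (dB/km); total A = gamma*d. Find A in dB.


gamma = 0.0336 * 49^1.13 = 2.730617 dB/km
A = 2.730617 * 25.8 = 70.45 dB

70.45 dB


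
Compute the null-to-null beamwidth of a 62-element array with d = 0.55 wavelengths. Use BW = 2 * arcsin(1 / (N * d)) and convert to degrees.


1/(N*d) = 1/(62*0.55) = 0.029326
BW = 2*arcsin(0.029326) = 3.4 degrees

3.4 degrees


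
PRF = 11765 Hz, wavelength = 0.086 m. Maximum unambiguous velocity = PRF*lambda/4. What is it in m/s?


V_ua = 11765 * 0.086 / 4 = 252.9 m/s

252.9 m/s


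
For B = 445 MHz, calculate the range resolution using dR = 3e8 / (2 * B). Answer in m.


dR = 3e8 / (2 * 445000000.0) = 0.34 m

0.34 m


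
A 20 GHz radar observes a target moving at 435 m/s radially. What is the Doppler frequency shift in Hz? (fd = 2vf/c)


fd = 2 * 435 * 20000000000.0 / 3e8 = 58000.0 Hz

58000.0 Hz


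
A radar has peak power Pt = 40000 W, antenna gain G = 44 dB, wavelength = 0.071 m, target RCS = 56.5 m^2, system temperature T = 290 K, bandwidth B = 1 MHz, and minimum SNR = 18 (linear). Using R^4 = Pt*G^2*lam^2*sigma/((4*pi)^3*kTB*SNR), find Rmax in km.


G_lin = 10^(44/10) = 25118.864315
R^4 = 40000 * 25118.864315^2 * 0.071^2 * 56.5 / ((4*pi)^3 * 1.38e-23 * 290 * 1000000.0 * 18)
R^4 = 5.02859e22 m^4
R_max = (5.02859e22)^(1/4) = 473545.3 m = 473.5 km

473.5 km


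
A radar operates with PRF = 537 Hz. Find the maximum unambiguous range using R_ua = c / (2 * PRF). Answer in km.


R_ua = 3e8 / (2 * 537) = 279329.6 m = 279.3 km

279.3 km


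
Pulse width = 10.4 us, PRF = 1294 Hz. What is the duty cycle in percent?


DC = 10.4e-6 * 1294 * 100 = 1.35%

1.35%


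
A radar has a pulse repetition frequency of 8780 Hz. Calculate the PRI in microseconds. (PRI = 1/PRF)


PRI = 1/8780 = 0.0001138952 s = 113.9 us

113.9 us


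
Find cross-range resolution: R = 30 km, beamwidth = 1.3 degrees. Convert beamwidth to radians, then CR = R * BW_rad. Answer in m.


BW_rad = 0.02268928
CR = 30000 * 0.02268928 = 680.7 m

680.7 m


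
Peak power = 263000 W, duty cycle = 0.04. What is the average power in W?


P_avg = 263000 * 0.04 = 10520.0 W

10520.0 W


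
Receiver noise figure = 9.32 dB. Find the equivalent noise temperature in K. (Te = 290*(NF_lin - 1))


NF_lin = 10^(9.32/10) = 8.550667
Te = 290 * (8.550667 - 1) = 2189.7 K

2189.7 K


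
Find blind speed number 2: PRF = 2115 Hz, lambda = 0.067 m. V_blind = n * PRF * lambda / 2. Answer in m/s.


V_blind = 2 * 2115 * 0.067 / 2 = 141.7 m/s

141.7 m/s


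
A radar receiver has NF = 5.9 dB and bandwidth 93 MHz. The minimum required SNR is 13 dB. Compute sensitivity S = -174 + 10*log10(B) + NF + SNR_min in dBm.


10*log10(93000000.0) = 79.68
S = -174 + 79.68 + 5.9 + 13 = -75.4 dBm

-75.4 dBm


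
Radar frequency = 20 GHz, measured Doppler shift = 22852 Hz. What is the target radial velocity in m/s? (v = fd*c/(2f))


v = 22852 * 3e8 / (2 * 20000000000.0) = 171.4 m/s

171.4 m/s


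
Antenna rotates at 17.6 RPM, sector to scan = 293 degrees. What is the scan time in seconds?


t = 293 / (17.6 * 360) * 60 = 2.77 s

2.77 s


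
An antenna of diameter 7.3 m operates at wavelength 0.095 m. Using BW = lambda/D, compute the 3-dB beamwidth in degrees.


BW_rad = 0.095 / 7.3 = 0.013014
BW_deg = 0.75 degrees

0.75 degrees


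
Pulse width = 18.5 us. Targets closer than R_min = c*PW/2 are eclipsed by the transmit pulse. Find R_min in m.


R_min = 3e8 * 18.5e-6 / 2 = 2775.0 m

2775.0 m


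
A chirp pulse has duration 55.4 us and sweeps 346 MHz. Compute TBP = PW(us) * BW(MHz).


TBP = 55.4 * 346 = 19168.4

19168.4


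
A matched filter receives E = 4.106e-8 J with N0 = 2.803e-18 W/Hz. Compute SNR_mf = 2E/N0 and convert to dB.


SNR_lin = 2 * 4.106e-8 / 2.803e-18 = 2.93e10
SNR_dB = 10*log10(2.93e10) = 104.7 dB

104.7 dB


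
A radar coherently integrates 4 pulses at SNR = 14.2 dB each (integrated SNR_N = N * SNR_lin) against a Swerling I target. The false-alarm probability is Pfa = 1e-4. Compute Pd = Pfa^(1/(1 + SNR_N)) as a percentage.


SNR_lin = 10^(14.2/10) = 26.30268
SNR_N = 4 * 26.30268 = 105.21072
1/(1 + SNR_N) = 1/106.21072 = 0.0094152
Pd = (1e-4)^0.0094152 = 0.91694
Pd = 91.7%

91.7%


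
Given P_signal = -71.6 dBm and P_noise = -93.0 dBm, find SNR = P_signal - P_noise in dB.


SNR = -71.6 - (-93.0) = 21.4 dB

21.4 dB


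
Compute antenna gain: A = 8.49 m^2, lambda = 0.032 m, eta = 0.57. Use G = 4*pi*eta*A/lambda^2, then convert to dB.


G_linear = 4*pi*0.57*8.49/0.032^2 = 59387.15
G_dB = 10*log10(59387.15) = 47.7 dB

47.7 dB


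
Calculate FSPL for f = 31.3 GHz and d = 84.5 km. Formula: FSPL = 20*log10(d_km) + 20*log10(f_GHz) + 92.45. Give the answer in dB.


20*log10(84.5) = 38.54
20*log10(31.3) = 29.91
FSPL = 160.9 dB

160.9 dB


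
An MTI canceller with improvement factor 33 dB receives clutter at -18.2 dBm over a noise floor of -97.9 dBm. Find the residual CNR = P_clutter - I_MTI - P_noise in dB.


CNR = -18.2 - 33 - (-97.9) = 46.7 dB

46.7 dB


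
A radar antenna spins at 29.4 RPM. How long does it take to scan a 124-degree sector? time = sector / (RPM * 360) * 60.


t = 124 / (29.4 * 360) * 60 = 0.7 s

0.7 s


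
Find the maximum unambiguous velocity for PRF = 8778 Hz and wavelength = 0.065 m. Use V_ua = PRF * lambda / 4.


V_ua = 8778 * 0.065 / 4 = 142.6 m/s

142.6 m/s


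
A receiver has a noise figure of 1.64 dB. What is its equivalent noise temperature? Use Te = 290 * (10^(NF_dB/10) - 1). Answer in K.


NF_lin = 10^(1.64/10) = 1.458814
Te = 290 * (1.458814 - 1) = 133.1 K

133.1 K


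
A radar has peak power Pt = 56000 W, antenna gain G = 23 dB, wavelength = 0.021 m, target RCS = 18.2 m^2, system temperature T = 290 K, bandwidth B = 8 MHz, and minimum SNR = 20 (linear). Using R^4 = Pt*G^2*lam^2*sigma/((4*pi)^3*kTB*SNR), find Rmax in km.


G_lin = 10^(23/10) = 199.526231
R^4 = 56000 * 199.526231^2 * 0.021^2 * 18.2 / ((4*pi)^3 * 1.38e-23 * 290 * 8000000.0 * 20)
R^4 = 1.40822e16 m^4
R_max = (1.40822e16)^(1/4) = 10893.5 m = 10.9 km

10.9 km


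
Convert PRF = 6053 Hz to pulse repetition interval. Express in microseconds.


PRI = 1/6053 = 0.0001652073 s = 165.2 us

165.2 us


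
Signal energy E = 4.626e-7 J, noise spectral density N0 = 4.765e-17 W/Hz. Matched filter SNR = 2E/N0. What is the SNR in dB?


SNR_lin = 2 * 4.626e-7 / 4.765e-17 = 1.942e10
SNR_dB = 10*log10(1.942e10) = 102.9 dB

102.9 dB


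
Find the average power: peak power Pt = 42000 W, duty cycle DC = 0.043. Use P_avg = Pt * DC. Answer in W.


P_avg = 42000 * 0.043 = 1806.0 W

1806.0 W


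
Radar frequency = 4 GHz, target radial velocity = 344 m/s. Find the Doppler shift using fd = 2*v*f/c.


fd = 2 * 344 * 4000000000.0 / 3e8 = 9173.3 Hz

9173.3 Hz


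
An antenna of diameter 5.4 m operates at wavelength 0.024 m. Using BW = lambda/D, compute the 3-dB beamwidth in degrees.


BW_rad = 0.024 / 5.4 = 0.004444
BW_deg = 0.25 degrees

0.25 degrees


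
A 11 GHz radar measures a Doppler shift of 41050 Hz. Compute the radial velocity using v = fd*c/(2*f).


v = 41050 * 3e8 / (2 * 11000000000.0) = 559.8 m/s

559.8 m/s


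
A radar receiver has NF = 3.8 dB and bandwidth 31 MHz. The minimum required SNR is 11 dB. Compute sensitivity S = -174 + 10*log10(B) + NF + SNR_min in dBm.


10*log10(31000000.0) = 74.91
S = -174 + 74.91 + 3.8 + 11 = -84.3 dBm

-84.3 dBm


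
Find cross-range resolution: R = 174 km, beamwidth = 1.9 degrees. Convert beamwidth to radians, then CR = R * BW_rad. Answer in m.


BW_rad = 0.033161256
CR = 174000 * 0.033161256 = 5770.1 m

5770.1 m


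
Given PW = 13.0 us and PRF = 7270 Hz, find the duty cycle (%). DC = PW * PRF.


DC = 13.0e-6 * 7270 * 100 = 9.45%

9.45%


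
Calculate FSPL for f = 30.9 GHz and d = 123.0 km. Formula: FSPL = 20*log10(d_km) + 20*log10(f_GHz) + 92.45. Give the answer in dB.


20*log10(123.0) = 41.8
20*log10(30.9) = 29.8
FSPL = 164.0 dB

164.0 dB


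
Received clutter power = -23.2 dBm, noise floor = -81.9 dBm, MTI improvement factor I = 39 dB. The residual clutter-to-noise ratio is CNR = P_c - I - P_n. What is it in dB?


CNR = -23.2 - 39 - (-81.9) = 19.7 dB

19.7 dB


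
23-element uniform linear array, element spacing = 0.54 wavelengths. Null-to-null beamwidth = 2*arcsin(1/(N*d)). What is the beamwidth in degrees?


1/(N*d) = 1/(23*0.54) = 0.080515
BW = 2*arcsin(0.080515) = 9.2 degrees

9.2 degrees


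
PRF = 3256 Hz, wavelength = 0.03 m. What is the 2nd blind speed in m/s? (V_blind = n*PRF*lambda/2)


V_blind = 2 * 3256 * 0.03 / 2 = 97.7 m/s

97.7 m/s


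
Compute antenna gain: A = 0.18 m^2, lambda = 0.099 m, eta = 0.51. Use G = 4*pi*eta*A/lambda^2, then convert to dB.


G_linear = 4*pi*0.51*0.18/0.099^2 = 117.7
G_dB = 10*log10(117.7) = 20.7 dB

20.7 dB


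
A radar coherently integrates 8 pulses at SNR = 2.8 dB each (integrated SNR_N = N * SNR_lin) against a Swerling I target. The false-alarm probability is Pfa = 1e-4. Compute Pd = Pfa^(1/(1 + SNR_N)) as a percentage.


SNR_lin = 10^(2.8/10) = 1.90546
SNR_N = 8 * 1.90546 = 15.24368
1/(1 + SNR_N) = 1/16.24368 = 0.0615624
Pd = (1e-4)^0.0615624 = 0.56722
Pd = 56.7%

56.7%


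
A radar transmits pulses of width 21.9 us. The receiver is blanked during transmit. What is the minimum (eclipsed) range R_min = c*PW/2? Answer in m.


R_min = 3e8 * 21.9e-6 / 2 = 3285.0 m

3285.0 m


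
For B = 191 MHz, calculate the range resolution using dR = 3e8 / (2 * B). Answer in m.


dR = 3e8 / (2 * 191000000.0) = 0.79 m

0.79 m


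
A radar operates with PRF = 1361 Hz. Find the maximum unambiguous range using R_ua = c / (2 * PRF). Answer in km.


R_ua = 3e8 / (2 * 1361) = 110213.1 m = 110.2 km

110.2 km


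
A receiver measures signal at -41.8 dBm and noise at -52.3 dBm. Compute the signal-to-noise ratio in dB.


SNR = -41.8 - (-52.3) = 10.5 dB

10.5 dB


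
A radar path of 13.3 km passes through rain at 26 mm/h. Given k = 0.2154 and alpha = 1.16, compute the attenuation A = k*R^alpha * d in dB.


gamma = 0.2154 * 26^1.16 = 9.432239 dB/km
A = 9.432239 * 13.3 = 125.45 dB

125.45 dB


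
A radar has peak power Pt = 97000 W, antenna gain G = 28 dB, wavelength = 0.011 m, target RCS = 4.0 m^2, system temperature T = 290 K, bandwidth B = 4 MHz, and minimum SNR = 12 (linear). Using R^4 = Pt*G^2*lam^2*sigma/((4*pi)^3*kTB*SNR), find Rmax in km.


G_lin = 10^(28/10) = 630.957344
R^4 = 97000 * 630.957344^2 * 0.011^2 * 4.0 / ((4*pi)^3 * 1.38e-23 * 290 * 4000000.0 * 12)
R^4 = 4.90308e16 m^4
R_max = (4.90308e16)^(1/4) = 14880.5 m = 14.9 km

14.9 km


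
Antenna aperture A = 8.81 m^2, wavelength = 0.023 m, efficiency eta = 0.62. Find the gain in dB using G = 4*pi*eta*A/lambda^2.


G_linear = 4*pi*0.62*8.81/0.023^2 = 129754.31
G_dB = 10*log10(129754.31) = 51.1 dB

51.1 dB


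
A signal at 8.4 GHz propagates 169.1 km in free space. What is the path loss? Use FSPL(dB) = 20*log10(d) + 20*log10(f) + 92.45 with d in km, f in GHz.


20*log10(169.1) = 44.56
20*log10(8.4) = 18.49
FSPL = 155.5 dB

155.5 dB


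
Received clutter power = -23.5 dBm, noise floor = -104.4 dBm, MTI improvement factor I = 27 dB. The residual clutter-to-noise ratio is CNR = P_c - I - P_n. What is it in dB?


CNR = -23.5 - 27 - (-104.4) = 53.9 dB

53.9 dB


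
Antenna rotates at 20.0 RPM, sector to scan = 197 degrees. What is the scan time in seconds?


t = 197 / (20.0 * 360) * 60 = 1.64 s

1.64 s


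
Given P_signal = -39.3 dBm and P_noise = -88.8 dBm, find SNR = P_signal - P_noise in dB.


SNR = -39.3 - (-88.8) = 49.5 dB

49.5 dB


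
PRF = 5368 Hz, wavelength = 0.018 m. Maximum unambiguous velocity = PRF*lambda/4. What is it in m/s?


V_ua = 5368 * 0.018 / 4 = 24.2 m/s

24.2 m/s


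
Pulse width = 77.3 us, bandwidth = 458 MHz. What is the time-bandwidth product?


TBP = 77.3 * 458 = 35403.4

35403.4


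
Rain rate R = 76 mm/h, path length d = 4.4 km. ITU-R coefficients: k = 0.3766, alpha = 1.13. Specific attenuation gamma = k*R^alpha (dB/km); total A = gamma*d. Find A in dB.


gamma = 0.3766 * 76^1.13 = 50.25736 dB/km
A = 50.25736 * 4.4 = 221.13 dB

221.13 dB


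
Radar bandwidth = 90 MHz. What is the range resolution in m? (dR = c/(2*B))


dR = 3e8 / (2 * 90000000.0) = 1.67 m

1.67 m


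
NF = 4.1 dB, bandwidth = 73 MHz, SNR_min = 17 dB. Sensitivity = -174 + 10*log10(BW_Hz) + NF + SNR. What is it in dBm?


10*log10(73000000.0) = 78.63
S = -174 + 78.63 + 4.1 + 17 = -74.3 dBm

-74.3 dBm


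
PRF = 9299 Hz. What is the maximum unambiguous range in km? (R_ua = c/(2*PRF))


R_ua = 3e8 / (2 * 9299) = 16130.8 m = 16.1 km

16.1 km


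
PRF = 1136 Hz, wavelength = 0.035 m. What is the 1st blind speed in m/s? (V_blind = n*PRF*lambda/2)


V_blind = 1 * 1136 * 0.035 / 2 = 19.9 m/s

19.9 m/s


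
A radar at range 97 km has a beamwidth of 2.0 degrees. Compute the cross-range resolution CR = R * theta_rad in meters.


BW_rad = 0.034906585
CR = 97000 * 0.034906585 = 3385.9 m

3385.9 m


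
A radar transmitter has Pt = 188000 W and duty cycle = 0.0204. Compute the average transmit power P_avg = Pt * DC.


P_avg = 188000 * 0.0204 = 3835.2 W

3835.2 W


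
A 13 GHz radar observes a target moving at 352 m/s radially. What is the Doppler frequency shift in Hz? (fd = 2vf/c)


fd = 2 * 352 * 13000000000.0 / 3e8 = 30506.7 Hz

30506.7 Hz


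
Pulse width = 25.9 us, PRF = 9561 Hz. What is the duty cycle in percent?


DC = 25.9e-6 * 9561 * 100 = 24.76%

24.76%


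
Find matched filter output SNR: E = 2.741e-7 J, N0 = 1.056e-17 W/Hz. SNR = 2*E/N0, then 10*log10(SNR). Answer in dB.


SNR_lin = 2 * 2.741e-7 / 1.056e-17 = 5.191e10
SNR_dB = 10*log10(5.191e10) = 107.2 dB

107.2 dB


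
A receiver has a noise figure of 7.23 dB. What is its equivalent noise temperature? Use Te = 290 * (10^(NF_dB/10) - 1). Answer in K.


NF_lin = 10^(7.23/10) = 5.284453
Te = 290 * (5.284453 - 1) = 1242.5 K

1242.5 K


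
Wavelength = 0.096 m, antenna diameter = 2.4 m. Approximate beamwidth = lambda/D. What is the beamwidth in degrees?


BW_rad = 0.096 / 2.4 = 0.04
BW_deg = 2.29 degrees

2.29 degrees


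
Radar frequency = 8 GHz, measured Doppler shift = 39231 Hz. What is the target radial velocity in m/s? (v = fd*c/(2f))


v = 39231 * 3e8 / (2 * 8000000000.0) = 735.6 m/s

735.6 m/s


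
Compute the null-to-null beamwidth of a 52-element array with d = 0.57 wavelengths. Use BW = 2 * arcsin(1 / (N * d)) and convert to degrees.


1/(N*d) = 1/(52*0.57) = 0.033738
BW = 2*arcsin(0.033738) = 3.9 degrees

3.9 degrees


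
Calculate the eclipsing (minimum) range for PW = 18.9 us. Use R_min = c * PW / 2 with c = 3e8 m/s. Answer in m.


R_min = 3e8 * 18.9e-6 / 2 = 2835.0 m

2835.0 m


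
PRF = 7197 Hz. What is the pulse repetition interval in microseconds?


PRI = 1/7197 = 0.0001389468 s = 138.9 us

138.9 us


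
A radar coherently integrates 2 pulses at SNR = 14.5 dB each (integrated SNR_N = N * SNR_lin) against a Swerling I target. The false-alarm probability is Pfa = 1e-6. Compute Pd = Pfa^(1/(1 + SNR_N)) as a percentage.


SNR_lin = 10^(14.5/10) = 28.18383
SNR_N = 2 * 28.18383 = 56.36766
1/(1 + SNR_N) = 1/57.36766 = 0.0174314
Pd = (1e-6)^0.0174314 = 0.78598
Pd = 78.6%

78.6%


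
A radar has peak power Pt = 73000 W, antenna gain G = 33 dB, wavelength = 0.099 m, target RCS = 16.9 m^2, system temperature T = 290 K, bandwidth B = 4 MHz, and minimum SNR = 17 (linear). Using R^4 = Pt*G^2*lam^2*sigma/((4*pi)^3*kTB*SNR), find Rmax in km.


G_lin = 10^(33/10) = 1995.262315
R^4 = 73000 * 1995.262315^2 * 0.099^2 * 16.9 / ((4*pi)^3 * 1.38e-23 * 290 * 4000000.0 * 17)
R^4 = 8.91383e19 m^4
R_max = (8.91383e19)^(1/4) = 97166.4 m = 97.2 km

97.2 km


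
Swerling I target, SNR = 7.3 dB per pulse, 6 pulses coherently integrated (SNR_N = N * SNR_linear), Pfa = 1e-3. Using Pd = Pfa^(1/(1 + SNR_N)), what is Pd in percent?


SNR_lin = 10^(7.3/10) = 5.37032
SNR_N = 6 * 5.37032 = 32.22192
1/(1 + SNR_N) = 1/33.22192 = 0.0301006
Pd = (1e-3)^0.0301006 = 0.81227
Pd = 81.2%

81.2%


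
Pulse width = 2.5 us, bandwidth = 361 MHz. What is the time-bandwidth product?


TBP = 2.5 * 361 = 902.5

902.5


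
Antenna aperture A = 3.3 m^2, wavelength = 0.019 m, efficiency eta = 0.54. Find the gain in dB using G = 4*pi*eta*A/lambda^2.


G_linear = 4*pi*0.54*3.3/0.019^2 = 62031.23
G_dB = 10*log10(62031.23) = 47.9 dB

47.9 dB


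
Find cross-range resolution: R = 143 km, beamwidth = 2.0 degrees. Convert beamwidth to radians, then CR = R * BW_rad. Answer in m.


BW_rad = 0.034906585
CR = 143000 * 0.034906585 = 4991.6 m

4991.6 m


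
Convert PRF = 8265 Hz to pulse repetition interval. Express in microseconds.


PRI = 1/8265 = 0.0001209921 s = 121.0 us

121.0 us


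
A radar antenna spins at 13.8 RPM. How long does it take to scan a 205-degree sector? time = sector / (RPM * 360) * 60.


t = 205 / (13.8 * 360) * 60 = 2.48 s

2.48 s


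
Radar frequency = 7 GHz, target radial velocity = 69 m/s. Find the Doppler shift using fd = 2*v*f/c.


fd = 2 * 69 * 7000000000.0 / 3e8 = 3220.0 Hz

3220.0 Hz


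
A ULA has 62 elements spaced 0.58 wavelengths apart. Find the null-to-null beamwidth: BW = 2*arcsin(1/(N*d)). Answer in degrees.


1/(N*d) = 1/(62*0.58) = 0.027809
BW = 2*arcsin(0.027809) = 3.2 degrees

3.2 degrees


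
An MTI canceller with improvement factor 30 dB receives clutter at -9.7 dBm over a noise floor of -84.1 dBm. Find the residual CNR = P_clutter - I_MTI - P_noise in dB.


CNR = -9.7 - 30 - (-84.1) = 44.4 dB

44.4 dB


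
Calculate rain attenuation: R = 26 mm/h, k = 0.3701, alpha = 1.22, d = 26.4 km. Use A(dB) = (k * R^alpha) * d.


gamma = 0.3701 * 26^1.22 = 19.70546 dB/km
A = 19.70546 * 26.4 = 520.22 dB

520.22 dB


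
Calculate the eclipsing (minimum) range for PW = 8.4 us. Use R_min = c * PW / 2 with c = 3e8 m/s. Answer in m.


R_min = 3e8 * 8.4e-6 / 2 = 1260.0 m

1260.0 m


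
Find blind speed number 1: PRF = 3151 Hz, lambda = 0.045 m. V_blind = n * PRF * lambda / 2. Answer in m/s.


V_blind = 1 * 3151 * 0.045 / 2 = 70.9 m/s

70.9 m/s


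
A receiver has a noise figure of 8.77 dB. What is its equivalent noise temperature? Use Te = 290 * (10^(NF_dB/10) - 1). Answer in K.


NF_lin = 10^(8.77/10) = 7.533556
Te = 290 * (7.533556 - 1) = 1894.7 K

1894.7 K


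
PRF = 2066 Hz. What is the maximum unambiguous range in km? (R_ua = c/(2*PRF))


R_ua = 3e8 / (2 * 2066) = 72604.1 m = 72.6 km

72.6 km


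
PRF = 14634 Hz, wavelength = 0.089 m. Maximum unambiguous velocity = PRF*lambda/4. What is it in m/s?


V_ua = 14634 * 0.089 / 4 = 325.6 m/s

325.6 m/s


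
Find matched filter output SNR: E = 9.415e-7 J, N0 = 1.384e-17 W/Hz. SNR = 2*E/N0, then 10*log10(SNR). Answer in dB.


SNR_lin = 2 * 9.415e-7 / 1.384e-17 = 1.361e11
SNR_dB = 10*log10(1.361e11) = 111.3 dB

111.3 dB


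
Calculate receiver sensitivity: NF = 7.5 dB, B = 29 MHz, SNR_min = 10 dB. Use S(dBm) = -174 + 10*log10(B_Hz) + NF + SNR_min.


10*log10(29000000.0) = 74.62
S = -174 + 74.62 + 7.5 + 10 = -81.9 dBm

-81.9 dBm


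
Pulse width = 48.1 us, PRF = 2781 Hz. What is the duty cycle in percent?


DC = 48.1e-6 * 2781 * 100 = 13.38%

13.38%


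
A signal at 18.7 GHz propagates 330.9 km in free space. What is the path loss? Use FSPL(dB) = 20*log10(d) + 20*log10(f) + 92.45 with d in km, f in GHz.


20*log10(330.9) = 50.39
20*log10(18.7) = 25.44
FSPL = 168.3 dB

168.3 dB


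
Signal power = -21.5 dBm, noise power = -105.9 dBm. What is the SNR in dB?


SNR = -21.5 - (-105.9) = 84.4 dB

84.4 dB


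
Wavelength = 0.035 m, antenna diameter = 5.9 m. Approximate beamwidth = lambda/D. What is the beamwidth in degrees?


BW_rad = 0.035 / 5.9 = 0.005932
BW_deg = 0.34 degrees

0.34 degrees


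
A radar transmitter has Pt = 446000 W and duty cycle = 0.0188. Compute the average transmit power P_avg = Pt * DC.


P_avg = 446000 * 0.0188 = 8384.8 W

8384.8 W


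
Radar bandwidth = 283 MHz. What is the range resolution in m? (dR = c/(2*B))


dR = 3e8 / (2 * 283000000.0) = 0.53 m

0.53 m


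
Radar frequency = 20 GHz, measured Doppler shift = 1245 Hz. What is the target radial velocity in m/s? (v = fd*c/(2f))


v = 1245 * 3e8 / (2 * 20000000000.0) = 9.3 m/s

9.3 m/s


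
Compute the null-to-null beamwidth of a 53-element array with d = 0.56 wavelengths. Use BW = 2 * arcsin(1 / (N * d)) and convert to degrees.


1/(N*d) = 1/(53*0.56) = 0.033693
BW = 2*arcsin(0.033693) = 3.9 degrees

3.9 degrees


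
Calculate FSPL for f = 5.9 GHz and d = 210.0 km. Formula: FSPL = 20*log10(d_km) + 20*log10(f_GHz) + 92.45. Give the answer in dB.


20*log10(210.0) = 46.44
20*log10(5.9) = 15.42
FSPL = 154.3 dB

154.3 dB


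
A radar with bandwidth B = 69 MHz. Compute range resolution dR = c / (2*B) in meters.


dR = 3e8 / (2 * 69000000.0) = 2.17 m

2.17 m


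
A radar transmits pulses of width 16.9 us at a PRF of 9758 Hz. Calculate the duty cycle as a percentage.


DC = 16.9e-6 * 9758 * 100 = 16.49%

16.49%


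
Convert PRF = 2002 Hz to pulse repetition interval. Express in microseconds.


PRI = 1/2002 = 0.0004995005 s = 499.5 us

499.5 us


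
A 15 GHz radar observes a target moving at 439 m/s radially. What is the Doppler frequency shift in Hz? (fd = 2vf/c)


fd = 2 * 439 * 15000000000.0 / 3e8 = 43900.0 Hz

43900.0 Hz


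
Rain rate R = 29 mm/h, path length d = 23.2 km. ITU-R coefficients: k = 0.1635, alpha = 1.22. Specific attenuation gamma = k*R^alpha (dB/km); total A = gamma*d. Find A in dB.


gamma = 0.1635 * 29^1.22 = 9.945882 dB/km
A = 9.945882 * 23.2 = 230.74 dB

230.74 dB


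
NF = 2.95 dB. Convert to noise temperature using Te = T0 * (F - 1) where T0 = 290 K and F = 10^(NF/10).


NF_lin = 10^(2.95/10) = 1.972423
Te = 290 * (1.972423 - 1) = 282.0 K

282.0 K


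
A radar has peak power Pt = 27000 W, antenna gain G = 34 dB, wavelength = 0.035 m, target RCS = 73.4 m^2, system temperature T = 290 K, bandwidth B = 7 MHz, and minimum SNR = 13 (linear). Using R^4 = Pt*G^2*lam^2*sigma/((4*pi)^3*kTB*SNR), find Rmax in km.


G_lin = 10^(34/10) = 2511.886432
R^4 = 27000 * 2511.886432^2 * 0.035^2 * 73.4 / ((4*pi)^3 * 1.38e-23 * 290 * 7000000.0 * 13)
R^4 = 2.11957e19 m^4
R_max = (2.11957e19)^(1/4) = 67851.9 m = 67.9 km

67.9 km


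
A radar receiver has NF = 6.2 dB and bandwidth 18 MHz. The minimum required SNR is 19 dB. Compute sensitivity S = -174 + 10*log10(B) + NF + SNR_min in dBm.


10*log10(18000000.0) = 72.55
S = -174 + 72.55 + 6.2 + 19 = -76.2 dBm

-76.2 dBm


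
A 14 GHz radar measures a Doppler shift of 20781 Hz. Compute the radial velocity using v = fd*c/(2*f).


v = 20781 * 3e8 / (2 * 14000000000.0) = 222.7 m/s

222.7 m/s


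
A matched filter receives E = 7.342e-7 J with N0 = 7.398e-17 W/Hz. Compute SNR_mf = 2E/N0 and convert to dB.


SNR_lin = 2 * 7.342e-7 / 7.398e-17 = 1.985e10
SNR_dB = 10*log10(1.985e10) = 103.0 dB

103.0 dB


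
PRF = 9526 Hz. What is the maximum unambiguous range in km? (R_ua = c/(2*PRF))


R_ua = 3e8 / (2 * 9526) = 15746.4 m = 15.7 km

15.7 km


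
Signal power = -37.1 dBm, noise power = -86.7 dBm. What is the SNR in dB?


SNR = -37.1 - (-86.7) = 49.6 dB

49.6 dB


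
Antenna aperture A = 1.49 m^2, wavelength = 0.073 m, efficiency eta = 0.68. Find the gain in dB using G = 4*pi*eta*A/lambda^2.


G_linear = 4*pi*0.68*1.49/0.073^2 = 2389.24
G_dB = 10*log10(2389.24) = 33.8 dB

33.8 dB


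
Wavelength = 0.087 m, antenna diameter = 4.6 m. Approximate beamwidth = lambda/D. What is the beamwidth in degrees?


BW_rad = 0.087 / 4.6 = 0.018913
BW_deg = 1.08 degrees

1.08 degrees


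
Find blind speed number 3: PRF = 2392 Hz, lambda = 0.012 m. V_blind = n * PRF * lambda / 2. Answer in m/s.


V_blind = 3 * 2392 * 0.012 / 2 = 43.1 m/s

43.1 m/s


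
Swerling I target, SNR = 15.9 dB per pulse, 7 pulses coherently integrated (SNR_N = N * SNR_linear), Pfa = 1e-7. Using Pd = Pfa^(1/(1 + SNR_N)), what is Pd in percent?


SNR_lin = 10^(15.9/10) = 38.90451
SNR_N = 7 * 38.90451 = 272.33157
1/(1 + SNR_N) = 1/273.33157 = 0.0036586
Pd = (1e-7)^0.0036586 = 0.94274
Pd = 94.3%

94.3%


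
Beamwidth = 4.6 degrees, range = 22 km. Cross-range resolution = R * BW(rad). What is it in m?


BW_rad = 0.080285146
CR = 22000 * 0.080285146 = 1766.3 m

1766.3 m


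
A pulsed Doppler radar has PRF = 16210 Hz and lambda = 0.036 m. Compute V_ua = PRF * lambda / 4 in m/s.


V_ua = 16210 * 0.036 / 4 = 145.9 m/s

145.9 m/s


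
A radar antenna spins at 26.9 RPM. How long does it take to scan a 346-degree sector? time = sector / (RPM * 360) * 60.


t = 346 / (26.9 * 360) * 60 = 2.14 s

2.14 s


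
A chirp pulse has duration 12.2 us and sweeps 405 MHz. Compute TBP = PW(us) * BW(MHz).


TBP = 12.2 * 405 = 4941.0

4941.0


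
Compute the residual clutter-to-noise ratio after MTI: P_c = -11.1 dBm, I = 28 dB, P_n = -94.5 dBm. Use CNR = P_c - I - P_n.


CNR = -11.1 - 28 - (-94.5) = 55.4 dB

55.4 dB


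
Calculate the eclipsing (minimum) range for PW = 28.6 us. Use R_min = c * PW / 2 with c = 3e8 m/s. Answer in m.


R_min = 3e8 * 28.6e-6 / 2 = 4290.0 m

4290.0 m


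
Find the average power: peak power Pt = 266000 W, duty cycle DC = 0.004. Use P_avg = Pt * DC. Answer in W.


P_avg = 266000 * 0.004 = 1064.0 W

1064.0 W


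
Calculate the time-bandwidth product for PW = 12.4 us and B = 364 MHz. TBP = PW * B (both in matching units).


TBP = 12.4 * 364 = 4513.6

4513.6


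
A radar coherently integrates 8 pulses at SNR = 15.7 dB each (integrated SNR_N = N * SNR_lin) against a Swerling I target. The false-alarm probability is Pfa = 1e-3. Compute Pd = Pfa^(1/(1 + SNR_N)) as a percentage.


SNR_lin = 10^(15.7/10) = 37.15352
SNR_N = 8 * 37.15352 = 297.22816
1/(1 + SNR_N) = 1/298.22816 = 0.0033531
Pd = (1e-3)^0.0033531 = 0.9771
Pd = 97.7%

97.7%


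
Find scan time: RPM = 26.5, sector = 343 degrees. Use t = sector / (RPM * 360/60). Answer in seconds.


t = 343 / (26.5 * 360) * 60 = 2.16 s

2.16 s


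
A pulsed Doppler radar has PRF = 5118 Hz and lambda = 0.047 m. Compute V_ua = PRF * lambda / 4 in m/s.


V_ua = 5118 * 0.047 / 4 = 60.1 m/s

60.1 m/s


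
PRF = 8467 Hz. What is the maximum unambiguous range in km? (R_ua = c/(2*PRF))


R_ua = 3e8 / (2 * 8467) = 17715.8 m = 17.7 km

17.7 km


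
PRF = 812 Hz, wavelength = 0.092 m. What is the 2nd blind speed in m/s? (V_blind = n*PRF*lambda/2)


V_blind = 2 * 812 * 0.092 / 2 = 74.7 m/s

74.7 m/s


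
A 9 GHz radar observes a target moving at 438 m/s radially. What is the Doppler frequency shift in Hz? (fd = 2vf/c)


fd = 2 * 438 * 9000000000.0 / 3e8 = 26280.0 Hz

26280.0 Hz


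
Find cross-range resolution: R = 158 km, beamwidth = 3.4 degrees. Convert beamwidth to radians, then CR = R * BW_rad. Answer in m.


BW_rad = 0.059341195
CR = 158000 * 0.059341195 = 9375.9 m

9375.9 m


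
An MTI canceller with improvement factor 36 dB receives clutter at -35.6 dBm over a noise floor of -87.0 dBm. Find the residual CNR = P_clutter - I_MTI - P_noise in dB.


CNR = -35.6 - 36 - (-87.0) = 15.4 dB

15.4 dB


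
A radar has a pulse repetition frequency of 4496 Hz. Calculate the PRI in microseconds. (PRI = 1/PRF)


PRI = 1/4496 = 0.0002224199 s = 222.4 us

222.4 us


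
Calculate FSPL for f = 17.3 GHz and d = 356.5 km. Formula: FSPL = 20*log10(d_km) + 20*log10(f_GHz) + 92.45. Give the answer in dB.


20*log10(356.5) = 51.04
20*log10(17.3) = 24.76
FSPL = 168.3 dB

168.3 dB


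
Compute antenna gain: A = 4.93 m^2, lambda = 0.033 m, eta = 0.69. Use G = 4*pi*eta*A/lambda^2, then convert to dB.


G_linear = 4*pi*0.69*4.93/0.033^2 = 39253.46
G_dB = 10*log10(39253.46) = 45.9 dB

45.9 dB


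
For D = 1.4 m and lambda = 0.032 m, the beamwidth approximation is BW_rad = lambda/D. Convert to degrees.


BW_rad = 0.032 / 1.4 = 0.022857
BW_deg = 1.31 degrees

1.31 degrees


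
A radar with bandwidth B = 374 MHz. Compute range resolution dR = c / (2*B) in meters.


dR = 3e8 / (2 * 374000000.0) = 0.4 m

0.4 m


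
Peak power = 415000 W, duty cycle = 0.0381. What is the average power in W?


P_avg = 415000 * 0.0381 = 15811.5 W

15811.5 W


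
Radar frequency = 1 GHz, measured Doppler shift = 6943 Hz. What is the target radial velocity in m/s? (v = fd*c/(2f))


v = 6943 * 3e8 / (2 * 1000000000.0) = 1041.5 m/s

1041.5 m/s


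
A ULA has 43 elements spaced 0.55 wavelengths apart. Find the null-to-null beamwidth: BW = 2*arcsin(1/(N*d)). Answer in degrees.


1/(N*d) = 1/(43*0.55) = 0.042283
BW = 2*arcsin(0.042283) = 4.8 degrees

4.8 degrees


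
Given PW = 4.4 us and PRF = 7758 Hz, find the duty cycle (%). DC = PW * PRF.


DC = 4.4e-6 * 7758 * 100 = 3.41%

3.41%


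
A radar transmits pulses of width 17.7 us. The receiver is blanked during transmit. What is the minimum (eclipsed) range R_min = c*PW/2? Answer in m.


R_min = 3e8 * 17.7e-6 / 2 = 2655.0 m

2655.0 m


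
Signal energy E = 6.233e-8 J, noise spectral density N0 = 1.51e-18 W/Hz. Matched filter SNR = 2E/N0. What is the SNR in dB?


SNR_lin = 2 * 6.233e-8 / 1.51e-18 = 8.256e10
SNR_dB = 10*log10(8.256e10) = 109.2 dB

109.2 dB


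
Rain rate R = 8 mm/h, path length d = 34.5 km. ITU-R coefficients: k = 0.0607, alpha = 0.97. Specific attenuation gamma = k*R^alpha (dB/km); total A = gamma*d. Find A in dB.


gamma = 0.0607 * 8^0.97 = 0.456232 dB/km
A = 0.456232 * 34.5 = 15.74 dB

15.74 dB


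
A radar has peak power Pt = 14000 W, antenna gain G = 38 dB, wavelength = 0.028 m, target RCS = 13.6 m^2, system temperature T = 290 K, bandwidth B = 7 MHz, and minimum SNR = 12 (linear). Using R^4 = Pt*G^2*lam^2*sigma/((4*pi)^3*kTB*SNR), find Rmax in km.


G_lin = 10^(38/10) = 6309.573445
R^4 = 14000 * 6309.573445^2 * 0.028^2 * 13.6 / ((4*pi)^3 * 1.38e-23 * 290 * 7000000.0 * 12)
R^4 = 8.90835e18 m^4
R_max = (8.90835e18)^(1/4) = 54632.3 m = 54.6 km

54.6 km


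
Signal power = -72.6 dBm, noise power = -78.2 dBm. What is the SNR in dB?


SNR = -72.6 - (-78.2) = 5.6 dB

5.6 dB


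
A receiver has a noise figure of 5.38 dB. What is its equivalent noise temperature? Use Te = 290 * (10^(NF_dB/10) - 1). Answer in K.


NF_lin = 10^(5.38/10) = 3.451437
Te = 290 * (3.451437 - 1) = 710.9 K

710.9 K
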